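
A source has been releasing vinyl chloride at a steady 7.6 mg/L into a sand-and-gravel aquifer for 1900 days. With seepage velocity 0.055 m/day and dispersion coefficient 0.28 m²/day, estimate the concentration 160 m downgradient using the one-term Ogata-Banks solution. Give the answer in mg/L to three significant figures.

For a continuous step input, C/C₀ ≈ ½·erfc((x−vt)/(2√(Dt))).
vt = 0.055 × 1900 = 104.5 m and 2√(Dt) = 2√(0.28 × 1900) = 46.13 m.
Argument (x−vt)/(2√(Dt)) = (160 − 104.5)/46.13 = 1.203; ½·erfc(1.203) = 0.04444.
C = 7.6 × 0.04444 = 0.338 mg/L.

0.338 mg/L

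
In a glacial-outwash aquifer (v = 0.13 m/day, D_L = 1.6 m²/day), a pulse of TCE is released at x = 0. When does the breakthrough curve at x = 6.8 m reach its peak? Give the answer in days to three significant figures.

13.5 days

For the 1D instantaneous-source solution, setting ∂C/∂t = 0 at fixed x gives v²t² + 2Dt − x² = 0, so t = (√(D² + v²x²) − D)/v².
√(D² + v²x²) = √(1.6² + 0.13² × 6.8²) = 1.828; v² = 0.0169.
t = (1.828 − 1.6)/0.0169 = 13.5 days (vs. the pure-advection estimate x/v = 52.3 d).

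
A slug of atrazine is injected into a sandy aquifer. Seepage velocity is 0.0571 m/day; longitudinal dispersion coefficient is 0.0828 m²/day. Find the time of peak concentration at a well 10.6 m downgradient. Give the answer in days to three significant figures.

162 days

For the 1D instantaneous-source solution, setting ∂C/∂t = 0 at fixed x gives v²t² + 2Dt − x² = 0, so t = (√(D² + v²x²) − D)/v².
√(D² + v²x²) = √(0.0828² + 0.0571² × 10.6²) = 0.6109; v² = 0.00326041.
t = (0.6109 − 0.0828)/0.00326041 = 162 days (vs. the pure-advection estimate x/v = 186 d).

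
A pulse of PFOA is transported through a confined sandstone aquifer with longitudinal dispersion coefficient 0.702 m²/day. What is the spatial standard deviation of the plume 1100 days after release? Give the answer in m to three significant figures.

39.3 m

Dispersive spreading gives a Gaussian with σ² = 2Dt; advection only shifts the center.
σ = √(2 × 0.702 × 1100) = 39.3 m.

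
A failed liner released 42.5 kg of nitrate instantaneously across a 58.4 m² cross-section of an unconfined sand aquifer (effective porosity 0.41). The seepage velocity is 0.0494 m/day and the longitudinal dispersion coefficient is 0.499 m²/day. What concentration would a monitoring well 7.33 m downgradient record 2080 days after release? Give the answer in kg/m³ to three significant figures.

0.00173 kg/m³

For an instantaneous plane source, C(x,t) = M/(n_e·A·√(4πDt)) · exp(−(x−vt)²/(4Dt)), with n_e·A the pore (flow) area.
Plume center vt = 0.0494 × 2080 = 102.752 m, so the well at 7.33 m is 95.422 m upgradient of the peak.
√(4πDt) = 114.2 m, giving peak height M/(n_e·A·√(4πDt)) = 42.5/(0.41 × 58.4 × 114.2) = 0.01554 kg/m³.
(x−vt)²/(4Dt) = (-95.422)²/(4 × 0.499 × 2080) = 2.193; exp(−2.193) = 0.1116.
C = 0.01554 × 0.1116 = 0.00173 kg/m³.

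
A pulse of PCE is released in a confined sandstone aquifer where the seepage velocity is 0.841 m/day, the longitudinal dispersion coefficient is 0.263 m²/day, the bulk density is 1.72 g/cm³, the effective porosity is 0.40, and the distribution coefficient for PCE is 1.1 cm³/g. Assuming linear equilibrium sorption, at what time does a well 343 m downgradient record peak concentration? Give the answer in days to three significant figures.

Retardation factor R = 1 + ρ_b·K_d/n = 1 + 1.72 × 1.1/0.40 = 5.730.
Sorption retards both mechanisms: v_R = v/R = 0.1468 m/day, D_R = D/R = 0.04590 m²/day.
Peak time from v_R²t² + 2D_R t − x² = 0: t = (√(D_R² + v_R²x²) − D_R)/v_R².
√(D_R² + v_R²x²) = √(0.04590² + 0.1468² × 343²) = 50.35; v_R² = 0.02155.
t = (50.35 − 0.04590)/0.02155 = 2330 days.

2330 days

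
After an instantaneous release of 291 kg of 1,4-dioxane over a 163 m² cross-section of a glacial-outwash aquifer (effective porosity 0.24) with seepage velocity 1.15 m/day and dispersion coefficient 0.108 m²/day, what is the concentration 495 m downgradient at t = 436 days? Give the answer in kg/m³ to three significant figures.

0.246 kg/m³

For an instantaneous plane source, C(x,t) = M/(n_e·A·√(4πDt)) · exp(−(x−vt)²/(4Dt)), with n_e·A the pore (flow) area.
Plume center vt = 1.15 × 436 = 501.4 m, so the well at 495 m is 6.4 m upgradient of the peak.
√(4πDt) = 24.33 m, giving peak height M/(n_e·A·√(4πDt)) = 291/(0.24 × 163 × 24.33) = 0.3057 kg/m³.
(x−vt)²/(4Dt) = (-6.4)²/(4 × 0.108 × 436) = 0.2175; exp(−0.2175) = 0.8045.
C = 0.3057 × 0.8045 = 0.246 kg/m³.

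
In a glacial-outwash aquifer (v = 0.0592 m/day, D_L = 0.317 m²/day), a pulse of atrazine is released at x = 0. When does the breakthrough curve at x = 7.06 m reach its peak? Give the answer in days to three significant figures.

59.2 days

For the 1D instantaneous-source solution, setting ∂C/∂t = 0 at fixed x gives v²t² + 2Dt − x² = 0, so t = (√(D² + v²x²) − D)/v².
√(D² + v²x²) = √(0.317² + 0.0592² × 7.06²) = 0.5246; v² = 0.00350464.
t = (0.5246 − 0.317)/0.00350464 = 59.2 days (vs. the pure-advection estimate x/v = 119 d).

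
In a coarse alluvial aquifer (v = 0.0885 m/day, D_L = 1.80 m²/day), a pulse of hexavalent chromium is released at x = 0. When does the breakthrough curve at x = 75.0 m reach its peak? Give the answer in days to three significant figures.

For the 1D instantaneous-source solution, setting ∂C/∂t = 0 at fixed x gives v²t² + 2Dt − x² = 0, so t = (√(D² + v²x²) − D)/v².
√(D² + v²x²) = √(1.80² + 0.0885² × 75.0²) = 6.877; v² = 0.00783225.
t = (6.877 − 1.80)/0.00783225 = 648 days (vs. the pure-advection estimate x/v = 847 d).

648 days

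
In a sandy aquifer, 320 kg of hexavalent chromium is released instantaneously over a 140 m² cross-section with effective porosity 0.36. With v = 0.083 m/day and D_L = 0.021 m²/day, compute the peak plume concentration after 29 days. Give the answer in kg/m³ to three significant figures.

The peak of an instantaneous 1D plume sits at x = vt; there the Gaussian factor is 1 and C_max = M/(n_e·A·√(4πDt)), where n_e·A is the pore area the mass is dissolved in.
√(4πDt) = √(4π × 0.021 × 29) = 2.766 m, so C_max = 320/(0.36 × 140 × 2.766) = 2.30 kg/m³.

2.30 kg/m³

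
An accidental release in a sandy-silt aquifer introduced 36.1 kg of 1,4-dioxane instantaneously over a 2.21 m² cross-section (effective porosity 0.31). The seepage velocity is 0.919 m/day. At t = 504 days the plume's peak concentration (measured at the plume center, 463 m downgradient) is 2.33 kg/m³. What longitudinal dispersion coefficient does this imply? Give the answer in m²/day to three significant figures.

At the plume center C_max = M/(n_e·A·√(4πDt)), so D = M²/(4πt·(n_e·A·C_max)²).
n_e·A·C_max = 0.31 × 2.21 × 2.33 = 1.596 kg/m.
D = 36.1²/(4π × 504 × 1.596²) = 0.0808 m²/day.

0.0808 m²/day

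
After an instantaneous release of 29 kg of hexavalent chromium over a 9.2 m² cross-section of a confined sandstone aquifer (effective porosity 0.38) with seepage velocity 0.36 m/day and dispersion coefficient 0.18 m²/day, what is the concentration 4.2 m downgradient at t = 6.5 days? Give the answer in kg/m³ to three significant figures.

For an instantaneous plane source, C(x,t) = M/(n_e·A·√(4πDt)) · exp(−(x−vt)²/(4Dt)), with n_e·A the pore (flow) area.
Plume center vt = 0.36 × 6.5 = 2.34 m, so the well at 4.2 m is 1.86 m downgradient of the peak.
√(4πDt) = 3.834 m, giving peak height M/(n_e·A·√(4πDt)) = 29/(0.38 × 9.2 × 3.834) = 2.164 kg/m³.
(x−vt)²/(4Dt) = (1.86)²/(4 × 0.18 × 6.5) = 0.7392; exp(−0.7392) = 0.4775.
C = 2.164 × 0.4775 = 1.03 kg/m³.

1.03 kg/m³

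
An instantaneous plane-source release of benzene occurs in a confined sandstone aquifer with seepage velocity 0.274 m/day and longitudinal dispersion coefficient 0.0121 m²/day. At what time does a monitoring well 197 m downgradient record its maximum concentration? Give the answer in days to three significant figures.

719 days

For the 1D instantaneous-source solution, setting ∂C/∂t = 0 at fixed x gives v²t² + 2Dt − x² = 0, so t = (√(D² + v²x²) − D)/v².
√(D² + v²x²) = √(0.0121² + 0.274² × 197²) = 53.98; v² = 0.075076.
t = (53.98 − 0.0121)/0.075076 = 719 days (vs. the pure-advection estimate x/v = 719 d).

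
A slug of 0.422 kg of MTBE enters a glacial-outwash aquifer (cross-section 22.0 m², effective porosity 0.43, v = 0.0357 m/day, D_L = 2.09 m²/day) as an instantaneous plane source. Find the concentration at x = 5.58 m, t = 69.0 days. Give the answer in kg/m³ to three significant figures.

0.00103 kg/m³

For an instantaneous plane source, C(x,t) = M/(n_e·A·√(4πDt)) · exp(−(x−vt)²/(4Dt)), with n_e·A the pore (flow) area.
Plume center vt = 0.0357 × 69.0 = 2.4633 m, so the well at 5.58 m is 3.1167 m downgradient of the peak.
√(4πDt) = 42.57 m, giving peak height M/(n_e·A·√(4πDt)) = 0.422/(0.43 × 22.0 × 42.57) = 0.001048 kg/m³.
(x−vt)²/(4Dt) = (3.1167)²/(4 × 2.09 × 69.0) = 0.01684; exp(−0.01684) = 0.9833.
C = 0.001048 × 0.9833 = 0.00103 kg/m³.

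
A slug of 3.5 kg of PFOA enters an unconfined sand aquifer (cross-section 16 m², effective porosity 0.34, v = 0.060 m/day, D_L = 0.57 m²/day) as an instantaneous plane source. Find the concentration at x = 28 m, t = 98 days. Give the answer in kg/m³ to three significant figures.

0.00272 kg/m³

For an instantaneous plane source, C(x,t) = M/(n_e·A·√(4πDt)) · exp(−(x−vt)²/(4Dt)), with n_e·A the pore (flow) area.
Plume center vt = 0.060 × 98 = 5.88 m, so the well at 28 m is 22.12 m downgradient of the peak.
√(4πDt) = 26.49 m, giving peak height M/(n_e·A·√(4πDt)) = 3.5/(0.34 × 16 × 26.49) = 0.02429 kg/m³.
(x−vt)²/(4Dt) = (22.12)²/(4 × 0.57 × 98) = 2.190; exp(−2.190) = 0.1119.
C = 0.02429 × 0.1119 = 0.00272 kg/m³.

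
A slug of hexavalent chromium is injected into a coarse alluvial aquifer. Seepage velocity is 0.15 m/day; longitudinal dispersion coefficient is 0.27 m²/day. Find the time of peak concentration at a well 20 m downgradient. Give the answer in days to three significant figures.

122 days

For the 1D instantaneous-source solution, setting ∂C/∂t = 0 at fixed x gives v²t² + 2Dt − x² = 0, so t = (√(D² + v²x²) − D)/v².
√(D² + v²x²) = √(0.27² + 0.15² × 20²) = 3.012; v² = 0.0225.
t = (3.012 − 0.27)/0.0225 = 122 days (vs. the pure-advection estimate x/v = 133 d).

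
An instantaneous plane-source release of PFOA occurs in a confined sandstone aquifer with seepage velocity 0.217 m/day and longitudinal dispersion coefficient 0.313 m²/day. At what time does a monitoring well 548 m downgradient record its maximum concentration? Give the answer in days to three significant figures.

2520 days

For the 1D instantaneous-source solution, setting ∂C/∂t = 0 at fixed x gives v²t² + 2Dt − x² = 0, so t = (√(D² + v²x²) − D)/v².
√(D² + v²x²) = √(0.313² + 0.217² × 548²) = 118.9; v² = 0.047089.
t = (118.9 − 0.313)/0.047089 = 2520 days (vs. the pure-advection estimate x/v = 2530 d).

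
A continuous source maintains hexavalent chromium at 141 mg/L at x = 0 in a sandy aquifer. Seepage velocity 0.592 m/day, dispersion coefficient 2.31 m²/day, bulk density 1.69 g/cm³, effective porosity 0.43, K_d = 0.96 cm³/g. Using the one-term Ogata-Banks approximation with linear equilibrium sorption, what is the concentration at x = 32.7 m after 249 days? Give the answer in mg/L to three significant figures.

63.9 mg/L

Retardation factor R = 1 + ρ_b·K_d/n = 1 + 1.69 × 0.96/0.43 = 4.773.
Sorption retards both mechanisms: v_R = v/R = 0.1240 m/day, D_R = D/R = 0.4840 m²/day.
v_R·t = 0.1240 × 249 = 30.876 m; 2√(D_R t) = 21.96 m; argument = (32.7 − 30.876)/21.96 = 0.08306.
C = C₀ × ½·erfc(0.08306) = 141 × 0.4532 = 63.9 mg/L.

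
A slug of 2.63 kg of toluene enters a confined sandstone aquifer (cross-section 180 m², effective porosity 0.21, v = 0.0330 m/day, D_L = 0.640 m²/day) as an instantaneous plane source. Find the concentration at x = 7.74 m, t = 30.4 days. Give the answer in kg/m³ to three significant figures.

0.00248 kg/m³

For an instantaneous plane source, C(x,t) = M/(n_e·A·√(4πDt)) · exp(−(x−vt)²/(4Dt)), with n_e·A the pore (flow) area.
Plume center vt = 0.0330 × 30.4 = 1.0032 m, so the well at 7.74 m is 6.7368 m downgradient of the peak.
√(4πDt) = 15.64 m, giving peak height M/(n_e·A·√(4πDt)) = 2.63/(0.21 × 180 × 15.64) = 0.004449 kg/m³.
(x−vt)²/(4Dt) = (6.7368)²/(4 × 0.640 × 30.4) = 0.5832; exp(−0.5832) = 0.5581.
C = 0.004449 × 0.5581 = 0.00248 kg/m³.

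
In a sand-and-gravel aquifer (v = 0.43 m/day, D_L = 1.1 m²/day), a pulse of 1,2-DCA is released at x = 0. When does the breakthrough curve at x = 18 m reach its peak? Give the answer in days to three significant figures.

36.3 days

For the 1D instantaneous-source solution, setting ∂C/∂t = 0 at fixed x gives v²t² + 2Dt − x² = 0, so t = (√(D² + v²x²) − D)/v².
√(D² + v²x²) = √(1.1² + 0.43² × 18²) = 7.818; v² = 0.1849.
t = (7.818 − 1.1)/0.1849 = 36.3 days (vs. the pure-advection estimate x/v = 41.9 d).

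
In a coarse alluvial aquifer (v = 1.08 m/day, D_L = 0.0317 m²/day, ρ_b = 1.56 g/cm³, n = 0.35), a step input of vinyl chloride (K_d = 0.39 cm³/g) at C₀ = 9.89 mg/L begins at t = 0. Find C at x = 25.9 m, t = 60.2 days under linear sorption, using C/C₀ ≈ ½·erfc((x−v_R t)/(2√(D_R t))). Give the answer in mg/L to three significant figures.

0.335 mg/L

Retardation factor R = 1 + ρ_b·K_d/n = 1 + 1.56 × 0.39/0.35 = 2.738.
Sorption retards both mechanisms: v_R = v/R = 0.3944 m/day, D_R = D/R = 0.01158 m²/day.
v_R·t = 0.3944 × 60.2 = 23.74288 m; 2√(D_R t) = 1.670 m; argument = (25.9 − 23.74288)/1.670 = 1.292.
C = C₀ × ½·erfc(1.292) = 9.89 × 0.03384 = 0.335 mg/L.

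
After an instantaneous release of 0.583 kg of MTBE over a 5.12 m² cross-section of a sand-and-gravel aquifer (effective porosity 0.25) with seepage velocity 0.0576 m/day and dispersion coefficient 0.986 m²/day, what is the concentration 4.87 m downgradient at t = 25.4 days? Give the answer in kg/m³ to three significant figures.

For an instantaneous plane source, C(x,t) = M/(n_e·A·√(4πDt)) · exp(−(x−vt)²/(4Dt)), with n_e·A the pore (flow) area.
Plume center vt = 0.0576 × 25.4 = 1.46304 m, so the well at 4.87 m is 3.40696 m downgradient of the peak.
√(4πDt) = 17.74 m, giving peak height M/(n_e·A·√(4πDt)) = 0.583/(0.25 × 5.12 × 17.74) = 0.02567 kg/m³.
(x−vt)²/(4Dt) = (3.40696)²/(4 × 0.986 × 25.4) = 0.1159; exp(−0.1159) = 0.8906.
C = 0.02567 × 0.8906 = 0.0229 kg/m³.

0.0229 kg/m³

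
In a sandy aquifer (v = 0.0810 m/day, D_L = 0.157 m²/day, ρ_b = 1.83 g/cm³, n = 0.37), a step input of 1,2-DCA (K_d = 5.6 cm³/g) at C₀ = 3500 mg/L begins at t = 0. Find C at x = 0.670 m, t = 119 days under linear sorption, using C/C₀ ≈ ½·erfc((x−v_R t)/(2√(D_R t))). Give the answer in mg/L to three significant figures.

1350 mg/L

Retardation factor R = 1 + ρ_b·K_d/n = 1 + 1.83 × 5.6/0.37 = 28.70.
Sorption retards both mechanisms: v_R = v/R = 0.002822 m/day, D_R = D/R = 0.005470 m²/day.
v_R·t = 0.002822 × 119 = 0.335818 m; 2√(D_R t) = 1.614 m; argument = (0.670 − 0.335818)/1.614 = 0.2071.
C = C₀ × ½·erfc(0.2071) = 3500 × 0.3848 = 1350 mg/L.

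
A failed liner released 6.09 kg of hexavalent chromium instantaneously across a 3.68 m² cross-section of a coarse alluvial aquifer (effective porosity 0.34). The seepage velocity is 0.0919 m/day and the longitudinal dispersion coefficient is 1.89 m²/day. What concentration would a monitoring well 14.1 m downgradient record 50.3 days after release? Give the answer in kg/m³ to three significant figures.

For an instantaneous plane source, C(x,t) = M/(n_e·A·√(4πDt)) · exp(−(x−vt)²/(4Dt)), with n_e·A the pore (flow) area.
Plume center vt = 0.0919 × 50.3 = 4.62257 m, so the well at 14.1 m is 9.47743 m downgradient of the peak.
√(4πDt) = 34.56 m, giving peak height M/(n_e·A·√(4πDt)) = 6.09/(0.34 × 3.68 × 34.56) = 0.1408 kg/m³.
(x−vt)²/(4Dt) = (9.47743)²/(4 × 1.89 × 50.3) = 0.2362; exp(−0.2362) = 0.7896.
C = 0.1408 × 0.7896 = 0.111 kg/m³.

0.111 kg/m³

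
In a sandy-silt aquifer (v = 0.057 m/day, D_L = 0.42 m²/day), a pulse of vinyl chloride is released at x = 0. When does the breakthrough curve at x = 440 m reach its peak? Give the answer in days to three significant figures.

7590 days

For the 1D instantaneous-source solution, setting ∂C/∂t = 0 at fixed x gives v²t² + 2Dt − x² = 0, so t = (√(D² + v²x²) − D)/v².
√(D² + v²x²) = √(0.42² + 0.057² × 440²) = 25.08; v² = 0.003249.
t = (25.08 − 0.42)/0.003249 = 7590 days (vs. the pure-advection estimate x/v = 7720 d).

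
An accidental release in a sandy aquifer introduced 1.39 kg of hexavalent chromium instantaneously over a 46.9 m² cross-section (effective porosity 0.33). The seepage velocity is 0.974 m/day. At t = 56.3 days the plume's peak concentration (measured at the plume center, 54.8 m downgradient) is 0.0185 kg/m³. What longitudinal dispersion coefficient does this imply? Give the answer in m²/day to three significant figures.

At the plume center C_max = M/(n_e·A·√(4πDt)), so D = M²/(4πt·(n_e·A·C_max)²).
n_e·A·C_max = 0.33 × 46.9 × 0.0185 = 0.2863 kg/m.
D = 1.39²/(4π × 56.3 × 0.2863²) = 0.0333 m²/day.

0.0333 m²/day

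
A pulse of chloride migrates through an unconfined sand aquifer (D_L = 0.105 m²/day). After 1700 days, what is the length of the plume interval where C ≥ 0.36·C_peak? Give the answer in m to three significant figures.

54.0 m

The plume is Gaussian with σ = √(2Dt) = √(2 × 0.105 × 1700) = 18.89 m.
C/C_peak = exp(−Δx²/(2σ²)) = 0.36 ⇒ Δx = σ·√(−2 ln 0.36) = 18.89 × 1.429 = 26.99 m.
Width = 2Δx = 54.0 m.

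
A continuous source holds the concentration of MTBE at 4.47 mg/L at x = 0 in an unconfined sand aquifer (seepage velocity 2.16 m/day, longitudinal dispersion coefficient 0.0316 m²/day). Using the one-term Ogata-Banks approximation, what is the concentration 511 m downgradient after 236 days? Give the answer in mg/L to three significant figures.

For a continuous step input, C/C₀ ≈ ½·erfc((x−vt)/(2√(Dt))).
vt = 2.16 × 236 = 509.76 m and 2√(Dt) = 2√(0.0316 × 236) = 5.462 m.
Argument (x−vt)/(2√(Dt)) = (511 − 509.76)/5.462 = 0.2270; ½·erfc(0.2270) = 0.3741.
C = 4.47 × 0.3741 = 1.67 mg/L.

1.67 mg/L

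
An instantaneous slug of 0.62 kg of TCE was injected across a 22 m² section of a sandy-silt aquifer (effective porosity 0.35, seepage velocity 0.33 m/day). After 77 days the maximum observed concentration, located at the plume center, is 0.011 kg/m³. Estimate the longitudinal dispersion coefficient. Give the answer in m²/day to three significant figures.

At the plume center C_max = M/(n_e·A·√(4πDt)), so D = M²/(4πt·(n_e·A·C_max)²).
n_e·A·C_max = 0.35 × 22 × 0.011 = 0.08470 kg/m.
D = 0.62²/(4π × 77 × 0.08470²) = 0.0554 m²/day.

0.0554 m²/day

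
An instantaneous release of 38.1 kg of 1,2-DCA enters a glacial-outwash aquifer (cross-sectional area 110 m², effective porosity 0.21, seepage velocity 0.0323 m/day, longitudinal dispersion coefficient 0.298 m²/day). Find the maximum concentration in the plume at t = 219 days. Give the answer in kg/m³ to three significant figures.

The peak of an instantaneous 1D plume sits at x = vt; there the Gaussian factor is 1 and C_max = M/(n_e·A·√(4πDt)), where n_e·A is the pore area the mass is dissolved in.
√(4πDt) = √(4π × 0.298 × 219) = 28.64 m, so C_max = 38.1/(0.21 × 110 × 28.64) = 0.0576 kg/m³.

0.0576 kg/m³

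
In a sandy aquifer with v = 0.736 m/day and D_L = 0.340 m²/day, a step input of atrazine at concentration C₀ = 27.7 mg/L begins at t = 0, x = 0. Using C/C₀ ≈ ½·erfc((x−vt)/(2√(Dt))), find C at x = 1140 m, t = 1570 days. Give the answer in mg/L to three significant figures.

18.9 mg/L

For a continuous step input, C/C₀ ≈ ½·erfc((x−vt)/(2√(Dt))).
vt = 0.736 × 1570 = 1155.52 m and 2√(Dt) = 2√(0.340 × 1570) = 46.21 m.
Argument (x−vt)/(2√(Dt)) = (1140 − 1155.52)/46.21 = -0.3359; ½·erfc(-0.3359) = 0.6826.
C = 27.7 × 0.6826 = 18.9 mg/L.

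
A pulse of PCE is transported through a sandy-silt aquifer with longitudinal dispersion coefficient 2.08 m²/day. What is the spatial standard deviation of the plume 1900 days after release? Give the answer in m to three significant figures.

88.9 m

Dispersive spreading gives a Gaussian with σ² = 2Dt; advection only shifts the center.
σ = √(2 × 2.08 × 1900) = 88.9 m.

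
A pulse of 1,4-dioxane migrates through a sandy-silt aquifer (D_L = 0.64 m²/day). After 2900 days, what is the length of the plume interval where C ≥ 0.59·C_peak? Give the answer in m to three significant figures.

The plume is Gaussian with σ = √(2Dt) = √(2 × 0.64 × 2900) = 60.93 m.
C/C_peak = exp(−Δx²/(2σ²)) = 0.59 ⇒ Δx = σ·√(−2 ln 0.59) = 60.93 × 1.027 = 62.58 m.
Width = 2Δx = 125 m.

125 m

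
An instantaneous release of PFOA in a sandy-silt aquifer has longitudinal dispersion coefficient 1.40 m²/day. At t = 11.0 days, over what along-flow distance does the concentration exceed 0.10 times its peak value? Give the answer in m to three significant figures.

23.8 m

The plume is Gaussian with σ = √(2Dt) = √(2 × 1.40 × 11.0) = 5.550 m.
C/C_peak = exp(−Δx²/(2σ²)) = 0.10 ⇒ Δx = σ·√(−2 ln 0.10) = 5.550 × 2.146 = 11.91 m.
Width = 2Δx = 23.8 m.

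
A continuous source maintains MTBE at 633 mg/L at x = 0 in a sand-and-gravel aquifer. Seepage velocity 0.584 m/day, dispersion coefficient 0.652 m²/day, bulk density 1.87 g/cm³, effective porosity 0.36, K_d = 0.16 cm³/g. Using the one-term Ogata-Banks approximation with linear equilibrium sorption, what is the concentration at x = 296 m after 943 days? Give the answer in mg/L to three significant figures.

Retardation factor R = 1 + ρ_b·K_d/n = 1 + 1.87 × 0.16/0.36 = 1.831.
Sorption retards both mechanisms: v_R = v/R = 0.3190 m/day, D_R = D/R = 0.3561 m²/day.
v_R·t = 0.3190 × 943 = 300.817 m; 2√(D_R t) = 36.65 m; argument = (296 − 300.817)/36.65 = -0.1314.
C = C₀ × ½·erfc(-0.1314) = 633 × 0.5737 = 363 mg/L.

363 mg/L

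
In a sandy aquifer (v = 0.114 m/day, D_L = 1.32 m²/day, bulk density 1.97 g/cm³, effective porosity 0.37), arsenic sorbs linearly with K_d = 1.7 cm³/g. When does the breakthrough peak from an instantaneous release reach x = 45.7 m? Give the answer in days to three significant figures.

Retardation factor R = 1 + ρ_b·K_d/n = 1 + 1.97 × 1.7/0.37 = 10.05.
Sorption retards both mechanisms: v_R = v/R = 0.01134 m/day, D_R = D/R = 0.1313 m²/day.
Peak time from v_R²t² + 2D_R t − x² = 0: t = (√(D_R² + v_R²x²) − D_R)/v_R².
√(D_R² + v_R²x²) = √(0.1313² + 0.01134² × 45.7²) = 0.5346; v_R² = 0.0001286.
t = (0.5346 − 0.1313)/0.0001286 = 3140 days.

3140 days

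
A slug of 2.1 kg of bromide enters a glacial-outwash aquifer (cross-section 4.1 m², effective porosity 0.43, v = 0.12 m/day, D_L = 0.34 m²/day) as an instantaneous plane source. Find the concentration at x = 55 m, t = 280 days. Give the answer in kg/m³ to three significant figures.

0.0103 kg/m³

For an instantaneous plane source, C(x,t) = M/(n_e·A·√(4πDt)) · exp(−(x−vt)²/(4Dt)), with n_e·A the pore (flow) area.
Plume center vt = 0.12 × 280 = 33.6 m, so the well at 55 m is 21.4 m downgradient of the peak.
√(4πDt) = 34.59 m, giving peak height M/(n_e·A·√(4πDt)) = 2.1/(0.43 × 4.1 × 34.59) = 0.03444 kg/m³.
(x−vt)²/(4Dt) = (21.4)²/(4 × 0.34 × 280) = 1.203; exp(−1.203) = 0.3003.
C = 0.03444 × 0.3003 = 0.0103 kg/m³.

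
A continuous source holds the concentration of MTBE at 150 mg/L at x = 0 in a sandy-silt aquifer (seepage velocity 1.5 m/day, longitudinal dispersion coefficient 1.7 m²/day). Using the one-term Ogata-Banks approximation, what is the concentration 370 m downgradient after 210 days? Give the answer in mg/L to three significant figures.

For a continuous step input, C/C₀ ≈ ½·erfc((x−vt)/(2√(Dt))).
vt = 1.5 × 210 = 315 m and 2√(Dt) = 2√(1.7 × 210) = 37.79 m.
Argument (x−vt)/(2√(Dt)) = (370 − 315)/37.79 = 1.455; ½·erfc(1.455) = 0.01981.
C = 150 × 0.01981 = 2.97 mg/L.

2.97 mg/L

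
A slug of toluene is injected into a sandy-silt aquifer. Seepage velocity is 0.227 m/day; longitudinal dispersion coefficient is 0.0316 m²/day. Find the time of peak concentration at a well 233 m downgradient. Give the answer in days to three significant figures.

1030 days

For the 1D instantaneous-source solution, setting ∂C/∂t = 0 at fixed x gives v²t² + 2Dt − x² = 0, so t = (√(D² + v²x²) − D)/v².
√(D² + v²x²) = √(0.0316² + 0.227² × 233²) = 52.89; v² = 0.051529.
t = (52.89 − 0.0316)/0.051529 = 1030 days (vs. the pure-advection estimate x/v = 1030 d).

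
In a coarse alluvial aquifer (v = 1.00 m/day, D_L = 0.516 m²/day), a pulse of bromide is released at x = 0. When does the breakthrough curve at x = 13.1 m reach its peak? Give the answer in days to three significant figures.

For the 1D instantaneous-source solution, setting ∂C/∂t = 0 at fixed x gives v²t² + 2Dt − x² = 0, so t = (√(D² + v²x²) − D)/v².
√(D² + v²x²) = √(0.516² + 1.00² × 13.1²) = 13.11; v² = 1.
t = (13.11 − 0.516)/1 = 12.6 days (vs. the pure-advection estimate x/v = 13.1 d).

12.6 days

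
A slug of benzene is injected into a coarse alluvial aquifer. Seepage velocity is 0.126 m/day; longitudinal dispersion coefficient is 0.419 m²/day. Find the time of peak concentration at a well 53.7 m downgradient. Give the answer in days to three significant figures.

401 days

For the 1D instantaneous-source solution, setting ∂C/∂t = 0 at fixed x gives v²t² + 2Dt − x² = 0, so t = (√(D² + v²x²) − D)/v².
√(D² + v²x²) = √(0.419² + 0.126² × 53.7²) = 6.779; v² = 0.015876.
t = (6.779 − 0.419)/0.015876 = 401 days (vs. the pure-advection estimate x/v = 426 d).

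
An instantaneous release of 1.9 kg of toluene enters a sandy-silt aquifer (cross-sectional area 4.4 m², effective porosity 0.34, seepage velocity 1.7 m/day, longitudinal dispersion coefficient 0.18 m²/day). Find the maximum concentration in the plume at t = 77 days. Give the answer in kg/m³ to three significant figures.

The peak of an instantaneous 1D plume sits at x = vt; there the Gaussian factor is 1 and C_max = M/(n_e·A·√(4πDt)), where n_e·A is the pore area the mass is dissolved in.
√(4πDt) = √(4π × 0.18 × 77) = 13.20 m, so C_max = 1.9/(0.34 × 4.4 × 13.20) = 0.0962 kg/m³.

0.0962 kg/m³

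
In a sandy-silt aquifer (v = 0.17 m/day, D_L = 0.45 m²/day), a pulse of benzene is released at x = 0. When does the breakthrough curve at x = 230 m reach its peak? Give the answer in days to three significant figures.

For the 1D instantaneous-source solution, setting ∂C/∂t = 0 at fixed x gives v²t² + 2Dt − x² = 0, so t = (√(D² + v²x²) − D)/v².
√(D² + v²x²) = √(0.45² + 0.17² × 230²) = 39.10; v² = 0.0289.
t = (39.10 − 0.45)/0.0289 = 1340 days (vs. the pure-advection estimate x/v = 1350 d).

1340 days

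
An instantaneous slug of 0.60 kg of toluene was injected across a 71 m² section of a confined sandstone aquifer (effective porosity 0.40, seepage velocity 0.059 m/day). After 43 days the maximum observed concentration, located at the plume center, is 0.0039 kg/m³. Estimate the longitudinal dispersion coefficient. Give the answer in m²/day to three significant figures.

0.0543 m²/day

At the plume center C_max = M/(n_e·A·√(4πDt)), so D = M²/(4πt·(n_e·A·C_max)²).
n_e·A·C_max = 0.40 × 71 × 0.0039 = 0.1108 kg/m.
D = 0.60²/(4π × 43 × 0.1108²) = 0.0543 m²/day.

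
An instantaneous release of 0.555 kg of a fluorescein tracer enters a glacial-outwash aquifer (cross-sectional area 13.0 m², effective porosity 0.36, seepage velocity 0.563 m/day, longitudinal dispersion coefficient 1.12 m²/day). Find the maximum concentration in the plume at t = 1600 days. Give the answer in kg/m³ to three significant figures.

0.000790 kg/m³

The peak of an instantaneous 1D plume sits at x = vt; there the Gaussian factor is 1 and C_max = M/(n_e·A·√(4πDt)), where n_e·A is the pore area the mass is dissolved in.
√(4πDt) = √(4π × 1.12 × 1600) = 150.1 m, so C_max = 0.555/(0.36 × 13.0 × 150.1) = 0.000790 kg/m³.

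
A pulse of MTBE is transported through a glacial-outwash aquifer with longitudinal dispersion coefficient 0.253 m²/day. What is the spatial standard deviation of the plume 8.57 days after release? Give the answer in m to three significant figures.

2.08 m

Dispersive spreading gives a Gaussian with σ² = 2Dt; advection only shifts the center.
σ = √(2 × 0.253 × 8.57) = 2.08 m.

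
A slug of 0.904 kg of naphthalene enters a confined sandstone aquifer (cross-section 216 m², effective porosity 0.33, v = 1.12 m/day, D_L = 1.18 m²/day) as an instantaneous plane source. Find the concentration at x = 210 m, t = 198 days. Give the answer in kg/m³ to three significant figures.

For an instantaneous plane source, C(x,t) = M/(n_e·A·√(4πDt)) · exp(−(x−vt)²/(4Dt)), with n_e·A the pore (flow) area.
Plume center vt = 1.12 × 198 = 221.76 m, so the well at 210 m is 11.76 m upgradient of the peak.
√(4πDt) = 54.18 m, giving peak height M/(n_e·A·√(4πDt)) = 0.904/(0.33 × 216 × 54.18) = 0.0002341 kg/m³.
(x−vt)²/(4Dt) = (-11.76)²/(4 × 1.18 × 198) = 0.1480; exp(−0.1480) = 0.8624.
C = 0.0002341 × 0.8624 = 0.000202 kg/m³.

0.000202 kg/m³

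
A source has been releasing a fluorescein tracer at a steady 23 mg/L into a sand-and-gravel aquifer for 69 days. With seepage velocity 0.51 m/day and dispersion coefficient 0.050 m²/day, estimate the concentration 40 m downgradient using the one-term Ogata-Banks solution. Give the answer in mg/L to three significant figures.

0.771 mg/L

For a continuous step input, C/C₀ ≈ ½·erfc((x−vt)/(2√(Dt))).
vt = 0.51 × 69 = 35.19 m and 2√(Dt) = 2√(0.050 × 69) = 3.715 m.
Argument (x−vt)/(2√(Dt)) = (40 − 35.19)/3.715 = 1.295; ½·erfc(1.295) = 0.03352.
C = 23 × 0.03352 = 0.771 mg/L.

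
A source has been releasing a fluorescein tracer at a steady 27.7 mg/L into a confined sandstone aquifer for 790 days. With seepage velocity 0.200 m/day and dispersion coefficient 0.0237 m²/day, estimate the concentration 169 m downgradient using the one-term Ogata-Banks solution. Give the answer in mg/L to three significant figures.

For a continuous step input, C/C₀ ≈ ½·erfc((x−vt)/(2√(Dt))).
vt = 0.200 × 790 = 158 m and 2√(Dt) = 2√(0.0237 × 790) = 8.654 m.
Argument (x−vt)/(2√(Dt)) = (169 − 158)/8.654 = 1.271; ½·erfc(1.271) = 0.03613.
C = 27.7 × 0.03613 = 1.00 mg/L.

1.00 mg/L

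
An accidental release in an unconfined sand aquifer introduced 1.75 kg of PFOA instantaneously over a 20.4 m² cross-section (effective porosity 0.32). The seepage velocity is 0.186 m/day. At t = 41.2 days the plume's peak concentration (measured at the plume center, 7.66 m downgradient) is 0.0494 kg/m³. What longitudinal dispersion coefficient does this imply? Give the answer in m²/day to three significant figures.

At the plume center C_max = M/(n_e·A·√(4πDt)), so D = M²/(4πt·(n_e·A·C_max)²).
n_e·A·C_max = 0.32 × 20.4 × 0.0494 = 0.3225 kg/m.
D = 1.75²/(4π × 41.2 × 0.3225²) = 0.0569 m²/day.

0.0569 m²/day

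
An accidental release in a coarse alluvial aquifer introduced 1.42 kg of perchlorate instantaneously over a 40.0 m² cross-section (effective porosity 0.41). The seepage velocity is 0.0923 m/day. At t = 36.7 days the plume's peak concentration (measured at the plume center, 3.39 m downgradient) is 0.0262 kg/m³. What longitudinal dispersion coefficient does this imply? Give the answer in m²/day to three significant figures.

At the plume center C_max = M/(n_e·A·√(4πDt)), so D = M²/(4πt·(n_e·A·C_max)²).
n_e·A·C_max = 0.41 × 40.0 × 0.0262 = 0.4297 kg/m.
D = 1.42²/(4π × 36.7 × 0.4297²) = 0.0237 m²/day.

0.0237 m²/day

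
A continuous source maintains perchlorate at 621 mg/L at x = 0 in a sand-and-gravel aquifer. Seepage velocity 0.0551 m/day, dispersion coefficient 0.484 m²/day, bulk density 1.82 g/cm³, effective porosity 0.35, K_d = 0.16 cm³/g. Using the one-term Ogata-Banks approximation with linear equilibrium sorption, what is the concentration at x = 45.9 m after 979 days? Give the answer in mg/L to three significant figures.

Retardation factor R = 1 + ρ_b·K_d/n = 1 + 1.82 × 0.16/0.35 = 1.832.
Sorption retards both mechanisms: v_R = v/R = 0.03008 m/day, D_R = D/R = 0.2642 m²/day.
v_R·t = 0.03008 × 979 = 29.44832 m; 2√(D_R t) = 32.17 m; argument = (45.9 − 29.44832)/32.17 = 0.5114.
C = C₀ × ½·erfc(0.5114) = 621 × 0.2348 = 146 mg/L.

146 mg/L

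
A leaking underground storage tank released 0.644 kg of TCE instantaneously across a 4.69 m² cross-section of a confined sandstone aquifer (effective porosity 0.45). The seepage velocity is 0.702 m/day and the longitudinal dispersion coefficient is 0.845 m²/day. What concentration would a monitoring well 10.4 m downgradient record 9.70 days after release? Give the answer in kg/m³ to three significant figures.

0.0203 kg/m³

For an instantaneous plane source, C(x,t) = M/(n_e·A·√(4πDt)) · exp(−(x−vt)²/(4Dt)), with n_e·A the pore (flow) area.
Plume center vt = 0.702 × 9.70 = 6.8094 m, so the well at 10.4 m is 3.5906 m downgradient of the peak.
√(4πDt) = 10.15 m, giving peak height M/(n_e·A·√(4πDt)) = 0.644/(0.45 × 4.69 × 10.15) = 0.03006 kg/m³.
(x−vt)²/(4Dt) = (3.5906)²/(4 × 0.845 × 9.70) = 0.3932; exp(−0.3932) = 0.6749.
C = 0.03006 × 0.6749 = 0.0203 kg/m³.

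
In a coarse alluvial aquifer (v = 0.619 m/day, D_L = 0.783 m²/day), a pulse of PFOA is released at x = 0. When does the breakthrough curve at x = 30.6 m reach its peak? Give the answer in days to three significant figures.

47.4 days

For the 1D instantaneous-source solution, setting ∂C/∂t = 0 at fixed x gives v²t² + 2Dt − x² = 0, so t = (√(D² + v²x²) − D)/v².
√(D² + v²x²) = √(0.783² + 0.619² × 30.6²) = 18.96; v² = 0.383161.
t = (18.96 − 0.783)/0.383161 = 47.4 days (vs. the pure-advection estimate x/v = 49.4 d).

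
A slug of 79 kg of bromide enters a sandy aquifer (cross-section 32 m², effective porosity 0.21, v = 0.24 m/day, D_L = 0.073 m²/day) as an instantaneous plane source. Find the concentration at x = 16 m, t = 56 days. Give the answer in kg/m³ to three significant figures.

1.10 kg/m³

For an instantaneous plane source, C(x,t) = M/(n_e·A·√(4πDt)) · exp(−(x−vt)²/(4Dt)), with n_e·A the pore (flow) area.
Plume center vt = 0.24 × 56 = 13.44 m, so the well at 16 m is 2.56 m downgradient of the peak.
√(4πDt) = 7.167 m, giving peak height M/(n_e·A·√(4πDt)) = 79/(0.21 × 32 × 7.167) = 1.640 kg/m³.
(x−vt)²/(4Dt) = (2.56)²/(4 × 0.073 × 56) = 0.4008; exp(−0.4008) = 0.6698.
C = 1.640 × 0.6698 = 1.10 kg/m³.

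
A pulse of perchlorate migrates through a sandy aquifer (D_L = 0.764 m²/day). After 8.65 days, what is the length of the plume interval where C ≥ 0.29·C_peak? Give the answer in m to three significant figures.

11.4 m

The plume is Gaussian with σ = √(2Dt) = √(2 × 0.764 × 8.65) = 3.636 m.
C/C_peak = exp(−Δx²/(2σ²)) = 0.29 ⇒ Δx = σ·√(−2 ln 0.29) = 3.636 × 1.573 = 5.719 m.
Width = 2Δx = 11.4 m.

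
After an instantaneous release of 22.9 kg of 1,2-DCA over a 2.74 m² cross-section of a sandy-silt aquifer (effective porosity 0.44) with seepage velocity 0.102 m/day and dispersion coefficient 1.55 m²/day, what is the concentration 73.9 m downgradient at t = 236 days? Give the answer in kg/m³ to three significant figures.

For an instantaneous plane source, C(x,t) = M/(n_e·A·√(4πDt)) · exp(−(x−vt)²/(4Dt)), with n_e·A the pore (flow) area.
Plume center vt = 0.102 × 236 = 24.072 m, so the well at 73.9 m is 49.828 m downgradient of the peak.
√(4πDt) = 67.80 m, giving peak height M/(n_e·A·√(4πDt)) = 22.9/(0.44 × 2.74 × 67.80) = 0.2802 kg/m³.
(x−vt)²/(4Dt) = (49.828)²/(4 × 1.55 × 236) = 1.697; exp(−1.697) = 0.1832.
C = 0.2802 × 0.1832 = 0.0513 kg/m³.

0.0513 kg/m³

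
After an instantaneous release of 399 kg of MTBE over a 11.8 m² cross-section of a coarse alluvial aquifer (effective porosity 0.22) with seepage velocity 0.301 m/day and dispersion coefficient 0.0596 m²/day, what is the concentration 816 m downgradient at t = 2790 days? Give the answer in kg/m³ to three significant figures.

1.44 kg/m³

For an instantaneous plane source, C(x,t) = M/(n_e·A·√(4πDt)) · exp(−(x−vt)²/(4Dt)), with n_e·A the pore (flow) area.
Plume center vt = 0.301 × 2790 = 839.79 m, so the well at 816 m is 23.79 m upgradient of the peak.
√(4πDt) = 45.71 m, giving peak height M/(n_e·A·√(4πDt)) = 399/(0.22 × 11.8 × 45.71) = 3.362 kg/m³.
(x−vt)²/(4Dt) = (-23.79)²/(4 × 0.0596 × 2790) = 0.8509; exp(−0.8509) = 0.4270.
C = 3.362 × 0.4270 = 1.44 kg/m³.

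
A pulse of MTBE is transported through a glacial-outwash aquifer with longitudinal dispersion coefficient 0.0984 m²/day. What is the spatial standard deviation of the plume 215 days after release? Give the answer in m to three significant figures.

Dispersive spreading gives a Gaussian with σ² = 2Dt; advection only shifts the center.
σ = √(2 × 0.0984 × 215) = 6.50 m.

6.50 m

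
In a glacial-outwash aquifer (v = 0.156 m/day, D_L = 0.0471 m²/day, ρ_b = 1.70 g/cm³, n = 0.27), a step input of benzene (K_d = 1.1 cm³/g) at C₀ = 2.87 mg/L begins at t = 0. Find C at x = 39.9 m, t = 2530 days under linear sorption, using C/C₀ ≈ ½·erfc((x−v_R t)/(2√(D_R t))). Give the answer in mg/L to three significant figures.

Retardation factor R = 1 + ρ_b·K_d/n = 1 + 1.70 × 1.1/0.27 = 7.926.
Sorption retards both mechanisms: v_R = v/R = 0.01968 m/day, D_R = D/R = 0.005942 m²/day.
v_R·t = 0.01968 × 2530 = 49.7904 m; 2√(D_R t) = 7.755 m; argument = (39.9 − 49.7904)/7.755 = -1.275.
C = C₀ × ½·erfc(-1.275) = 2.87 × 0.9643 = 2.77 mg/L.

2.77 mg/L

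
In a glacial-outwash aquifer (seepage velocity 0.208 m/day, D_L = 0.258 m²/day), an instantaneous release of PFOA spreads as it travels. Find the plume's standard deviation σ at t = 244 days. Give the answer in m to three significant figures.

Dispersive spreading gives a Gaussian with σ² = 2Dt; advection only shifts the center.
σ = √(2 × 0.258 × 244) = 11.2 m.

11.2 m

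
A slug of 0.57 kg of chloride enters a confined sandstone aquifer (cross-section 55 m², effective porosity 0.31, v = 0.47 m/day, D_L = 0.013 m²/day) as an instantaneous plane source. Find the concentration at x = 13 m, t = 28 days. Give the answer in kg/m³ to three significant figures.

For an instantaneous plane source, C(x,t) = M/(n_e·A·√(4πDt)) · exp(−(x−vt)²/(4Dt)), with n_e·A the pore (flow) area.
Plume center vt = 0.47 × 28 = 13.16 m, so the well at 13 m is 0.16 m upgradient of the peak.
√(4πDt) = 2.139 m, giving peak height M/(n_e·A·√(4πDt)) = 0.57/(0.31 × 55 × 2.139) = 0.01563 kg/m³.
(x−vt)²/(4Dt) = (-0.16)²/(4 × 0.013 × 28) = 0.01758; exp(−0.01758) = 0.9826.
C = 0.01563 × 0.9826 = 0.0154 kg/m³.

0.0154 kg/m³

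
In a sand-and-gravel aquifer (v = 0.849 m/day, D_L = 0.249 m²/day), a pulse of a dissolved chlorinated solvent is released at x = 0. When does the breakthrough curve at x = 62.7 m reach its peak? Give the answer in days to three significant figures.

73.5 days

For the 1D instantaneous-source solution, setting ∂C/∂t = 0 at fixed x gives v²t² + 2Dt − x² = 0, so t = (√(D² + v²x²) − D)/v².
√(D² + v²x²) = √(0.249² + 0.849² × 62.7²) = 53.23; v² = 0.720801.
t = (53.23 − 0.249)/0.720801 = 73.5 days (vs. the pure-advection estimate x/v = 73.9 d).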